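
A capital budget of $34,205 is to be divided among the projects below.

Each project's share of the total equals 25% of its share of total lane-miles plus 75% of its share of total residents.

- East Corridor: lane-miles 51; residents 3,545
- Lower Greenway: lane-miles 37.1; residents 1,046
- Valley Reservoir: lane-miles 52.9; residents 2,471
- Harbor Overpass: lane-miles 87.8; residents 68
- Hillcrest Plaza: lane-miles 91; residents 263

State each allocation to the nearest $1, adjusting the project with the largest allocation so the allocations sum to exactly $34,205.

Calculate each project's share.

Totals — lane-miles 319.8, residents 7,393.
Combined weights (25% lane-miles + 75% residents): East Corridor 0.3995; Lower Greenway 0.1351; Valley Reservoir 0.2920; Harbor Overpass 0.0755; Hillcrest Plaza 0.0978.
Proportional shares: East Corridor 13,664.88; Lower Greenway 4,621.66; Valley Reservoir 9,988.90; Harbor Overpass 2,583.68; Hillcrest Plaza 3,345.89.
At nearest $1: East Corridor $13,665; Lower Greenway $4,622; Valley Reservoir $9,989; Harbor Overpass $2,584; Hillcrest Plaza $3,346. Sum = $34,206.
Difference $34,205 − $34,206 = −$1 applied to largest allocation (East Corridor): East Corridor becomes $13,664.

East Corridor: $13,664; Lower Greenway: $4,622; Valley Reservoir: $9,989; Harbor Overpass: $2,584; Hillcrest Plaza: $3,346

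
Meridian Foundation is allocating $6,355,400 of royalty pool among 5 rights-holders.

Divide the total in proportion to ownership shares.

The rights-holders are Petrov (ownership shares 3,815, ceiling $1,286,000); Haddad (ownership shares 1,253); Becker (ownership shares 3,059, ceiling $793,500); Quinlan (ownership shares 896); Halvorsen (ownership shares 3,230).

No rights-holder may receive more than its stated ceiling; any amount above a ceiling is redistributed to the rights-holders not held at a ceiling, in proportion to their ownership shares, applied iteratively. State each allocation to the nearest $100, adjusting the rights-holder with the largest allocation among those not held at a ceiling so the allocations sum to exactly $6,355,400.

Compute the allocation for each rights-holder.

Petrov: $1,286,000 · Haddad: $996,000 · Becker: $793,500 · Quinlan: $712,300 · Halvorsen: $2,567,600

Ownership shares total: 12,253.
Unconstrained shares: Petrov 1,978,768.55; Haddad 649,907.47; Becker 1,586,645.61; Quinlan 464,738.30; Halvorsen 1,675,340.08.
Held at cap: Petrov ($1,286,000), Becker ($793,500); residual $4,275,900 reallocated over remaining ownership shares 5,379.
Shares after redistribution: Haddad 996,040.66 → $996,000; Quinlan 712,252.54 → $712,300; Halvorsen 2,567,606.80 → $2,567,600.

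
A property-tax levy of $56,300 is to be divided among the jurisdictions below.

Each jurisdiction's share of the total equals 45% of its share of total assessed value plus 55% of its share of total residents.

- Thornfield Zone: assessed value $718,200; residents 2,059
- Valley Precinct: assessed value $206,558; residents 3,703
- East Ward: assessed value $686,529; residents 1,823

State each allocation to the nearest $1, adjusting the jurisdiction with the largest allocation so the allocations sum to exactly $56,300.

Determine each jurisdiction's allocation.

Assessed value total 1,611,287; residents total 7,585.
Composite weights (45% assessed value + 55% residents): Thornfield Zone 0.3499; Valley Precinct 0.3262; East Ward 0.3239.
Raw shares: Thornfield Zone 19,698.25; Valley Precinct 18,364.93; East Ward 18,236.82.
After rounding ($1): Thornfield Zone $19,698; Valley Precinct $18,365; East Ward $18,237. Sum = $56,300.
Rounded total matches; no reconciliation needed.

Thornfield Zone: $19,698; Valley Precinct: $18,365; East Ward: $18,237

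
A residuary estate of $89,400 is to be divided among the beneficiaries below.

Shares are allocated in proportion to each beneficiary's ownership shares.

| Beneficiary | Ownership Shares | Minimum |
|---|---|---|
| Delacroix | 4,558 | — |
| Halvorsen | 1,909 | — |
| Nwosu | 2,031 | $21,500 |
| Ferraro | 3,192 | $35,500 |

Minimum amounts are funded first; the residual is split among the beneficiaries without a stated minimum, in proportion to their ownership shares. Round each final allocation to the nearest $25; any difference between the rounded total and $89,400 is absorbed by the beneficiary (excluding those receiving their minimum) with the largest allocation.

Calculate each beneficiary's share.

Guaranteed amounts: Nwosu $21,500; Ferraro $35,500. Residual $32,400.
Residual split over remaining ownership shares 6,467: Delacroix 22,835.81 → $22,825; Halvorsen 9,564.19 → $9,575.

Delacroix: $22,825 | Halvorsen: $9,575 | Nwosu: $21,500 | Ferraro: $35,500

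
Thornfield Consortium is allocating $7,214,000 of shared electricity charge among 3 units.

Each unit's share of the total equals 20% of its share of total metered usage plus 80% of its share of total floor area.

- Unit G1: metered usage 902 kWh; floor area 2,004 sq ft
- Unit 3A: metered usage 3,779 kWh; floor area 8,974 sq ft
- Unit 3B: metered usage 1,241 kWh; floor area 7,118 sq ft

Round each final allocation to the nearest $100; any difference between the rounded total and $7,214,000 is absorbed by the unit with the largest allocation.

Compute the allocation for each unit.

Totals — metered usage 5,922, floor area 18,096.
Combined weights (20% metered usage + 80% floor area): Unit G1 0.1191; Unit 3A 0.5244; Unit 3B 0.3566.
Unrounded shares: Unit G1 858,876.09; Unit 3A 3,782,692.36; Unit 3B 2,572,431.55.
At nearest $100: Unit G1 $858,900; Unit 3A $3,782,700; Unit 3B $2,572,400. Sum = $7,214,000.
Rounded total matches; no reconciliation needed.

Unit G1: $858,900 | Unit 3A: $3,782,700 | Unit 3B: $2,572,400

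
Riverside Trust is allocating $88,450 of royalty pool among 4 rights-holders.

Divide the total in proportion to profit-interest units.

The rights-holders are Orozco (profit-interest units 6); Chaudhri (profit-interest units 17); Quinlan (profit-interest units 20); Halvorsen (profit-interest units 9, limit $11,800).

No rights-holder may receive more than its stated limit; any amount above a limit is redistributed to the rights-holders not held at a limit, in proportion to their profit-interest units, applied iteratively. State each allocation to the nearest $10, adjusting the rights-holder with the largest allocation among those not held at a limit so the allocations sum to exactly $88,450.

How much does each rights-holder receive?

Orozco: $10,700 | Chaudhri: $30,300 | Quinlan: $35,650 | Halvorsen: $11,800

Sum of profit-interest units: 52.
Unconstrained shares: Orozco 10,205.77; Chaudhri 28,916.35; Quinlan 34,019.23; Halvorsen 15,308.65.
Cap binds for Halvorsen ($11,800); residual $76,650 reallocated over remaining profit-interest units 43.
Remaining shares: Orozco 10,695.35 → $10,700; Chaudhri 30,303.49 → $30,300; Quinlan 35,651.16 → $35,650.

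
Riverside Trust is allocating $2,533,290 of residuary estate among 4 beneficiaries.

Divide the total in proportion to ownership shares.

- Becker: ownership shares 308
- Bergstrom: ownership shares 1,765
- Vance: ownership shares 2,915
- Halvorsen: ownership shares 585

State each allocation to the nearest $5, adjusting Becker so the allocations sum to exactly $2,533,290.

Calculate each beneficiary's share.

Becker: $140,010 · Bergstrom: $802,305 · Vance: $1,325,055 · Halvorsen: $265,920

Combined ownership shares = 5,573.
Raw shares: Becker 308/5,573 × $2,533,290 = 140,005.98; Bergstrom 1,765/5,573 × $2,533,290 = 802,306.99; Vance 2,915/5,573 × $2,533,290 = 1,325,056.59; Halvorsen 585/5,573 × $2,533,290 = 265,920.45.
After rounding ($5): Becker $140,005; Bergstrom $802,305; Vance $1,325,055; Halvorsen $265,920. Sum = $2,533,285.
Difference $2,533,290 − $2,533,285 = +$5 applied to Becker: Becker becomes $140,010.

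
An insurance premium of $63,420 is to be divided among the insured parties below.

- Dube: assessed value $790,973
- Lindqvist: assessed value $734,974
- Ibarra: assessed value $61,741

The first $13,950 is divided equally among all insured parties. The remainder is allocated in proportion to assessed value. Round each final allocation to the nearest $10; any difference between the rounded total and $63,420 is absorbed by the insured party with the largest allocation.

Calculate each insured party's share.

Dube: $29,300 | Lindqvist: $27,550 | Ibarra: $6,570

First tranche $13,950 split equally: $4,650 each.
Remainder $49,470 by assessed value (total 1,587,688): Dube 24,645.54 → $24,650; Lindqvist 22,900.70 → $22,900; Ibarra 1,923.76 → $1,920.
Totals: Dube $4,650 + $24,650 = $29,300; Lindqvist $4,650 + $22,900 = $27,550; Ibarra $4,650 + $1,920 = $6,570.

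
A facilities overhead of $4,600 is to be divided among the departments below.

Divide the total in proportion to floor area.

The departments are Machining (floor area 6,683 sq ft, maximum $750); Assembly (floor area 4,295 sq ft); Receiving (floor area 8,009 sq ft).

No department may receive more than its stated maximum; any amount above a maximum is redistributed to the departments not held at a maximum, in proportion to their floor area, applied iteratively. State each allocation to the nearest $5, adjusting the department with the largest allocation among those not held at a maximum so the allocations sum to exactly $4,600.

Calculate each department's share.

Total floor area = 18,987.
Pro-rata shares before constraints: Machining 1,619.10; Assembly 1,040.55; Receiving 1,940.35.
Cap binds for Machining ($750); residual $3,850 reallocated over remaining floor area 12,304.
Remaining shares: Assembly 1,343.93 → $1,345; Receiving 2,506.07 → $2,505.

Machining: $750; Assembly: $1,345; Receiving: $2,505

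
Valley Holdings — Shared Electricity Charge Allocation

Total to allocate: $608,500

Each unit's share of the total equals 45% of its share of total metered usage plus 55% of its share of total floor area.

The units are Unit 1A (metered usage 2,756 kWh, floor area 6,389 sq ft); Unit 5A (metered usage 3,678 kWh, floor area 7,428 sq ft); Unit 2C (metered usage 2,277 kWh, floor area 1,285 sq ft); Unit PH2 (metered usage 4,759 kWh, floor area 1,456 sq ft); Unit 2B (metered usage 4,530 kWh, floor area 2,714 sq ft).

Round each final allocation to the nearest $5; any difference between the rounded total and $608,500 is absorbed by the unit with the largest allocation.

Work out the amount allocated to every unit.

Unit 1A: $152,875 | Unit 5A: $184,945 | Unit 2C: $56,955 | Unit PH2: $97,680 | Unit 2B: $116,045

Metered usage total 18,000; floor area total 19,272.
Blended shares (45% metered usage + 55% floor area): Unit 1A 0.2512; Unit 5A 0.3039; Unit 2C 0.0936; Unit PH2 0.1605; Unit 2B 0.1907.
Unrounded shares: Unit 1A 152,876.18; Unit 5A 184,945.24; Unit 2C 56,954.00; Unit PH2 97,680.99; Unit 2B 116,043.59.
At nearest $5: Unit 1A $152,875; Unit 5A $184,945; Unit 2C $56,955; Unit PH2 $97,680; Unit 2B $116,045. Sum = $608,500.
Sum already equals the total — no adjustment.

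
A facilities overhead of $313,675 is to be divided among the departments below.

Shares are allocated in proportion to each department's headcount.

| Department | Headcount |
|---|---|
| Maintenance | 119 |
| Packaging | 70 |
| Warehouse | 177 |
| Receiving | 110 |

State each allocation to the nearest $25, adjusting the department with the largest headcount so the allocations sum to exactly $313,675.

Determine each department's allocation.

Total headcount = 476.
Proportional shares: Maintenance 119/476 × $313,675 = 78,418.75; Packaging 70/476 × $313,675 = 46,128.68; Warehouse 177/476 × $313,675 = 116,639.65; Receiving 110/476 × $313,675 = 72,487.92.
At nearest $25: Maintenance $78,425; Packaging $46,125; Warehouse $116,650; Receiving $72,500. Sum = $313,700.
Difference $313,675 − $313,700 = −$25 applied to largest headcount (Warehouse): Warehouse becomes $116,625.

Maintenance: $78,425 | Packaging: $46,125 | Warehouse: $116,625 | Receiving: $72,500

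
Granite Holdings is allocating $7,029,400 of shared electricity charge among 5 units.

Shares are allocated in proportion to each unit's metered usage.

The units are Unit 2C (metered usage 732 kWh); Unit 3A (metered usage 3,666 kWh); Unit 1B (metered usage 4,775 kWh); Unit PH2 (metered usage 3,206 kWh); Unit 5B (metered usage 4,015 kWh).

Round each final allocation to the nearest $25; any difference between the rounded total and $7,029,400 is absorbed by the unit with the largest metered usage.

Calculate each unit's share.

Unit 2C: $313,875 · Unit 3A: $1,571,900 · Unit 1B: $2,047,400 · Unit PH2: $1,374,675 · Unit 5B: $1,721,550

Total metered usage = 16,394.
Pro-rata amounts: Unit 2C 732/16,394 × $7,029,400 = 313,866.10; Unit 3A 3,666/16,394 × $7,029,400 = 1,571,903.16; Unit 1B 4,775/16,394 × $7,029,400 = 2,047,418.87; Unit PH2 3,206/16,394 × $7,029,400 = 1,374,664.90; Unit 5B 4,015/16,394 × $7,029,400 = 1,721,546.97.
Rounded to nearest $25: Unit 2C $313,875; Unit 3A $1,571,900; Unit 1B $2,047,425; Unit PH2 $1,374,675; Unit 5B $1,721,550. Sum = $7,029,425.
Difference $7,029,400 − $7,029,425 = −$25 applied to largest metered usage (Unit 1B): Unit 1B becomes $2,047,400.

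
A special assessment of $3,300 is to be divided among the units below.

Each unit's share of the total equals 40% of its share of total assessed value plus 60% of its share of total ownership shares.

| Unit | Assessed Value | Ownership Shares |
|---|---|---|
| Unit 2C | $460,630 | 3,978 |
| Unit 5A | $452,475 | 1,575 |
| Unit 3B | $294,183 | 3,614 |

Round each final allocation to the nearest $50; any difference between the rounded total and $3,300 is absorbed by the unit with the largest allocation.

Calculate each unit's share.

Unit 2C: $1,350 · Unit 5A: $850 · Unit 3B: $1,100

Assessed value total 1,207,288; ownership shares total 9,167.
Blended shares (40% assessed value + 60% ownership shares): Unit 2C 0.4130; Unit 5A 0.2530; Unit 3B 0.3340.
Proportional shares: Unit 2C 1,362.85; Unit 5A 834.91; Unit 3B 1,102.24.
At nearest $50: Unit 2C $1,350; Unit 5A $850; Unit 3B $1,100. Sum = $3,300.
Sum already equals the total — no adjustment.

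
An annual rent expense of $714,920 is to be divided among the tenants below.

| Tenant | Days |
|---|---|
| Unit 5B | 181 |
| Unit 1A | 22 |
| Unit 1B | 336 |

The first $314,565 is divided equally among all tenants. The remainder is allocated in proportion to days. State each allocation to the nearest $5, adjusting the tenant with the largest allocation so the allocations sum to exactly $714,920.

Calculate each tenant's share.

$314,565 shared equally gives $104,855 per tenant.
Remainder $400,355 by days (total 539): Unit 5B 134,442.03 → $134,440; Unit 1A 16,341.02 → $16,340; Unit 1B 249,571.95 → $249,570.
Rounding difference +$5 on remainder applied to Unit 1B.
Totals: Unit 5B $104,855 + $134,440 = $239,295; Unit 1A $104,855 + $16,340 = $121,195; Unit 1B $104,855 + $249,575 = $354,430.

Unit 5B: $239,295; Unit 1A: $121,195; Unit 1B: $354,430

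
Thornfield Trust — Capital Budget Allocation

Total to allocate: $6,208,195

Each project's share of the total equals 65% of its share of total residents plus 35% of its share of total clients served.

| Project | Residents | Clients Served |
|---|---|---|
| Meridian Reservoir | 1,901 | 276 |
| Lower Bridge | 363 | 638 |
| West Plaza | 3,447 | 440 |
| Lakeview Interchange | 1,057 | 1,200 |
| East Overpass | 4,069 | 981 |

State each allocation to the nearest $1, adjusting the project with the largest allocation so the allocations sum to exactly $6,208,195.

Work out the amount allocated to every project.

Meridian Reservoir: $877,517 · Lower Bridge: $527,330 · West Plaza: $1,554,000 · Lakeview Interchange: $1,131,198 · East Overpass: $2,118,150

Residents total 10,837; clients served total 3,535.
Combined weights (65% residents + 35% clients served): Meridian Reservoir 0.1413; Lower Bridge 0.0849; West Plaza 0.2503; Lakeview Interchange 0.1822; East Overpass 0.3412.
Unrounded shares: Meridian Reservoir 877,516.82; Lower Bridge 527,329.97; West Plaza 1,554,000.48; Lakeview Interchange 1,131,197.84; East Overpass 2,118,149.89.
Rounded to nearest $1: Meridian Reservoir $877,517; Lower Bridge $527,330; West Plaza $1,554,000; Lakeview Interchange $1,131,198; East Overpass $2,118,150. Sum = $6,208,195.
Rounded total matches; no reconciliation needed.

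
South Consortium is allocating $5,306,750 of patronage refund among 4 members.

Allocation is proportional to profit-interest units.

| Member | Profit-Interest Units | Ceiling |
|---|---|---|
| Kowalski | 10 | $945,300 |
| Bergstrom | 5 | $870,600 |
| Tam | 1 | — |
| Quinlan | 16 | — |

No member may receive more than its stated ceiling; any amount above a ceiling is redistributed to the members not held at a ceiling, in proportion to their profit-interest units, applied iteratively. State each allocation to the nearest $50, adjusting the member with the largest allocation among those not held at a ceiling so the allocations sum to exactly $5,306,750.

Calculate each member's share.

Sum of profit-interest units: 32.
Unconstrained shares: Kowalski 1,658,359.38; Bergstrom 829,179.69; Tam 165,835.94; Quinlan 2,653,375.00.
Cap binds for Kowalski ($945,300); remaining pool $4,361,450 reallocated over remaining profit-interest units 22.
Cap binds for Bergstrom ($870,600); remaining pool $3,490,850 reallocated over remaining profit-interest units 17.
Remaining shares: Tam 205,344.12 → $205,350; Quinlan 3,285,505.88 → $3,285,500.

Kowalski: $945,300; Bergstrom: $870,600; Tam: $205,350; Quinlan: $3,285,500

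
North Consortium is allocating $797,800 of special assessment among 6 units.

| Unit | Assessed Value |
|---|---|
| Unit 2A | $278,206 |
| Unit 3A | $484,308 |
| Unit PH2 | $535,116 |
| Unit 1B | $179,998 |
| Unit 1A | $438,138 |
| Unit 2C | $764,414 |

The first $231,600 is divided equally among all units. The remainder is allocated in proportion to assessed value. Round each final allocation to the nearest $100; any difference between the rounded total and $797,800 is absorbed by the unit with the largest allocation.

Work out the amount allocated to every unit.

Unit 2A: $97,400 · Unit 3A: $140,900 · Unit PH2: $151,600 · Unit 1B: $76,600 · Unit 1A: $131,200 · Unit 2C: $200,100

Equal tier: $231,600 ÷ 6 = $38,600 apiece.
Remainder $566,200 by assessed value (total 2,680,180): Unit 2A 58,772.26 → $58,800; Unit 3A 102,312.23 → $102,300; Unit PH2 113,045.65 → $113,000; Unit 1B 38,025.38 → $38,000; Unit 1A 92,558.61 → $92,600; Unit 2C 161,485.87 → $161,500.
Totals: Unit 2A $38,600 + $58,800 = $97,400; Unit 3A $38,600 + $102,300 = $140,900; Unit PH2 $38,600 + $113,000 = $151,600; Unit 1B $38,600 + $38,000 = $76,600; Unit 1A $38,600 + $92,600 = $131,200; Unit 2C $38,600 + $161,500 = $200,100.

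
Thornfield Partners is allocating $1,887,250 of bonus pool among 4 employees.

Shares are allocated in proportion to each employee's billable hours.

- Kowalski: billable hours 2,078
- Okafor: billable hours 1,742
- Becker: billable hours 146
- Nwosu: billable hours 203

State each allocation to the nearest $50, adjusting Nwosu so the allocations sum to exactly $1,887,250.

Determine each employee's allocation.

Billable hours total: 4,169.
Proportional shares: Kowalski 2,078/4,169 × $1,887,250 = 940,682.54; Okafor 1,742/4,169 × $1,887,250 = 788,579.88; Becker 146/4,169 × $1,887,250 = 66,092.23; Nwosu 203/4,169 × $1,887,250 = 91,895.36.
At nearest $50: Kowalski $940,700; Okafor $788,600; Becker $66,100; Nwosu $91,900. Sum = $1,887,300.
Difference $1,887,250 − $1,887,300 = −$50 applied to Nwosu: Nwosu becomes $91,850.

Kowalski: $940,700 | Okafor: $788,600 | Becker: $66,100 | Nwosu: $91,850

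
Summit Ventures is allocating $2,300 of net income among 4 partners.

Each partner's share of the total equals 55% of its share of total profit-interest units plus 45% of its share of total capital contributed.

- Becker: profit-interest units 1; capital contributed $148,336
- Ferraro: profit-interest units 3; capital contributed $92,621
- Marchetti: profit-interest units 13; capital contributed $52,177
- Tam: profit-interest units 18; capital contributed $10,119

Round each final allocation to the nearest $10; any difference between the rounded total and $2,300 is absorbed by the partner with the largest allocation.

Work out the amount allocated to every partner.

Totals — profit-interest units 35, capital contributed 303,253.
Composite weights (55% profit-interest units + 45% capital contributed): Becker 0.2358; Ferraro 0.1846; Marchetti 0.2817; Tam 0.2979.
Proportional shares: Becker 542.41; Ferraro 424.54; Marchetti 647.94; Tam 685.11.
Rounded to nearest $10: Becker $540; Ferraro $420; Marchetti $650; Tam $690. Sum = $2,300.
Sum already equals the total — no adjustment.

Becker: $540 · Ferraro: $420 · Marchetti: $650 · Tam: $690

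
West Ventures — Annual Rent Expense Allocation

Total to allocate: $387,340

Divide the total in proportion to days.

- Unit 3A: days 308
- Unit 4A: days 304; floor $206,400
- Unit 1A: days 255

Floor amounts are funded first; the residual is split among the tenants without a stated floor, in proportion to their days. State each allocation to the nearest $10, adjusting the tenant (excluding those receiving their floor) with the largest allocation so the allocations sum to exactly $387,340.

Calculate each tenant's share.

Minimums first: Unit 4A $206,400. Remaining pool $180,940.
Remaining pool split over remaining days 563: Unit 3A 98,986.71 → $98,990; Unit 1A 81,953.29 → $81,950.

Unit 3A: $98,990; Unit 4A: $206,400; Unit 1A: $81,950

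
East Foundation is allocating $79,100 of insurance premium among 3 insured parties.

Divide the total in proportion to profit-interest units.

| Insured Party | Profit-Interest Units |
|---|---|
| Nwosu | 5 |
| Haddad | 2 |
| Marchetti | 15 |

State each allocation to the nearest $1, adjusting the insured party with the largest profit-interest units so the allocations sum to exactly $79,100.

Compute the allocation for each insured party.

Total profit-interest units = 5 + 2 + 15 = 22.
Pro-rata amounts: Nwosu 17,977.27; Haddad 7,190.91; Marchetti 53,931.82.
After rounding ($1): Nwosu $17,977; Haddad $7,191; Marchetti $53,932. Sum = $79,100.
Rounded total matches; no reconciliation needed.

Nwosu: $17,977 · Haddad: $7,191 · Marchetti: $53,932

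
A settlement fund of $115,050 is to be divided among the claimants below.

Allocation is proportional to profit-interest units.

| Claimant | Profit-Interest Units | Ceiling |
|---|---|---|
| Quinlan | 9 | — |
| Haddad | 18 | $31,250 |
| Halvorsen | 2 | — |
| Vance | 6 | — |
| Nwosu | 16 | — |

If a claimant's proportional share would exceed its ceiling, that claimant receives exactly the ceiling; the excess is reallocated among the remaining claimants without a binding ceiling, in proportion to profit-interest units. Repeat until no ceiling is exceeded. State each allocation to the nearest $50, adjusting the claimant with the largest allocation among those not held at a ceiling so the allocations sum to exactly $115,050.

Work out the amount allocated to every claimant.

Sum of profit-interest units: 51.
Pro-rata shares before constraints: Quinlan 20,302.94; Haddad 40,605.88; Halvorsen 4,511.76; Vance 13,535.29; Nwosu 36,094.12.
Capped: Haddad ($31,250); residual $83,800 reallocated over remaining profit-interest units 33.
Remaining shares: Quinlan 22,854.55 → $22,850; Halvorsen 5,078.79 → $5,100; Vance 15,236.36 → $15,250; Nwosu 40,630.30 → $40,650.
Rounding difference −$50 applied to Nwosu → $40,600.

Quinlan: $22,850; Haddad: $31,250; Halvorsen: $5,100; Vance: $15,250; Nwosu: $40,600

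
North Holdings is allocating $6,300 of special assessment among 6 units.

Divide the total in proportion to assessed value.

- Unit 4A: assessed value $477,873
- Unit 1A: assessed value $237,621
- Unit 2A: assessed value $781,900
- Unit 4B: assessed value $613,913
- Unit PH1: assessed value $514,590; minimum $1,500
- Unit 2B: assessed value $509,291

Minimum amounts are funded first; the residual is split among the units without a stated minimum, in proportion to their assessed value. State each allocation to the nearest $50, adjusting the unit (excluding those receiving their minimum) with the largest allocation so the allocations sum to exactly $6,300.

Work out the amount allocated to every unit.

Minimums first: Unit PH1 $1,500. Residual $4,800.
Residual split over remaining assessed value 2,620,598: Unit 4A 875.29 → $900; Unit 1A 435.24 → $450; Unit 2A 1,432.16 → $1,450; Unit 4B 1,124.47 → $1,100; Unit 2B 932.84 → $950.
Rounding difference −$50 applied to Unit 2A → $1,400.

Unit 4A: $900 | Unit 1A: $450 | Unit 2A: $1,400 | Unit 4B: $1,100 | Unit PH1: $1,500 | Unit 2B: $950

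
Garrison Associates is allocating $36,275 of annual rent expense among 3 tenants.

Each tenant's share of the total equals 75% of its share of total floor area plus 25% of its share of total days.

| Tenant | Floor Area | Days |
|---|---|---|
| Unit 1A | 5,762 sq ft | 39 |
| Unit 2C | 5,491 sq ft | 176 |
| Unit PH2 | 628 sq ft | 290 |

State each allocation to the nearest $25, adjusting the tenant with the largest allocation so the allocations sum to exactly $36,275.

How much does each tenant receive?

Unit 1A: $13,900 · Unit 2C: $15,725 · Unit PH2: $6,650

Floor area total 11,881; days total 505.
Blended shares (75% floor area + 25% days): Unit 1A 0.3830; Unit 2C 0.4338; Unit PH2 0.1832.
Raw shares: Unit 1A 13,894.74; Unit 2C 15,734.41; Unit PH2 6,645.85.
After rounding ($25): Unit 1A $13,900; Unit 2C $15,725; Unit PH2 $6,650. Sum = $36,275.
Sum already equals the total — no adjustment.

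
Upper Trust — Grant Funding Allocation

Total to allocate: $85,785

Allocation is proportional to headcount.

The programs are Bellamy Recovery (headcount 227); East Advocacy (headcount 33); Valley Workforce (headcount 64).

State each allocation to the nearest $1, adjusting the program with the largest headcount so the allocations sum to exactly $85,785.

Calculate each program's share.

Combined headcount = 227 + 33 + 64 = 324.
Pro-rata amounts: Bellamy Recovery 60,102.45; East Advocacy 8,737.36; Valley Workforce 16,945.19.
After rounding ($1): Bellamy Recovery $60,102; East Advocacy $8,737; Valley Workforce $16,945. Sum = $85,784.
Difference $85,785 − $85,784 = +$1 applied to largest headcount (Bellamy Recovery): Bellamy Recovery becomes $60,103.

Bellamy Recovery: $60,103 · East Advocacy: $8,737 · Valley Workforce: $16,945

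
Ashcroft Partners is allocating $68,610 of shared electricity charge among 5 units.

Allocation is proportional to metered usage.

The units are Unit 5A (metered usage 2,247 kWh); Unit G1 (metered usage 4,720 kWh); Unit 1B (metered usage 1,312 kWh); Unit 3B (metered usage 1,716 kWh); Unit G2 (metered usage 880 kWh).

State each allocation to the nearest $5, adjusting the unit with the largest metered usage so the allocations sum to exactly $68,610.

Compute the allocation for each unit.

Sum of metered usage: 10,875.
Proportional shares: Unit 5A 2,247/10,875 × $68,610 = 14,176.25; Unit G1 4,720/10,875 × $68,610 = 29,778.32; Unit 1B 1,312/10,875 × $68,610 = 8,277.36; Unit 3B 1,716/10,875 × $68,610 = 10,826.18; Unit G2 880/10,875 × $68,610 = 5,551.89.
After rounding ($5): Unit 5A $14,175; Unit G1 $29,780; Unit 1B $8,275; Unit 3B $10,825; Unit G2 $5,550. Sum = $68,605.
Difference $68,610 − $68,605 = +$5 applied to largest metered usage (Unit G1): Unit G1 becomes $29,785.

Unit 5A: $14,175 | Unit G1: $29,785 | Unit 1B: $8,275 | Unit 3B: $10,825 | Unit G2: $5,550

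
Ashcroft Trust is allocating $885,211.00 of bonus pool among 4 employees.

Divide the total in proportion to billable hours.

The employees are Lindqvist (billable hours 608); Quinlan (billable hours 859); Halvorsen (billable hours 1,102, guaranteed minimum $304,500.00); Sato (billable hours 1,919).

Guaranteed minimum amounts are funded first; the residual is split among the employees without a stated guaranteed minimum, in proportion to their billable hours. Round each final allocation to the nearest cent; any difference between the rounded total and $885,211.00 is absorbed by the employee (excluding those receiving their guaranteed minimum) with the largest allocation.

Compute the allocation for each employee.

Lindqvist: $104,274.15; Quinlan: $147,321.54; Halvorsen: $304,500.00; Sato: $329,115.31

Guaranteed amounts: Halvorsen $304,500.00. Residual $580,711.00.
Residual split over remaining billable hours 3,386: Lindqvist 104,274.1548 → $104,274.15; Quinlan 147,321.5443 → $147,321.54; Sato 329,115.3009 → $329,115.30.
Rounding difference +$0.01 applied to Sato → $329,115.31.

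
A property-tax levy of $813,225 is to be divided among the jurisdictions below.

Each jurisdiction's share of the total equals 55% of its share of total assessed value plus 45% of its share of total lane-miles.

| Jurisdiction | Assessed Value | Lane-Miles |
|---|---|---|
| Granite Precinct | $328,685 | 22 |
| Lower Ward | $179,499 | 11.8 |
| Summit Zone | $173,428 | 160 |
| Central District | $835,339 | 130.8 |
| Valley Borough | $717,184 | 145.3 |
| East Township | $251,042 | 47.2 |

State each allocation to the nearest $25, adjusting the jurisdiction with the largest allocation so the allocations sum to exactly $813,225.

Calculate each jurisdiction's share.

Totals — assessed value 2,485,177, lane-miles 517.1.
Blended shares (55% assessed value + 45% lane-miles): Granite Precinct 0.0919; Lower Ward 0.0500; Summit Zone 0.1776; Central District 0.2987; Valley Borough 0.2852; East Township 0.0966.
Raw shares: Granite Precinct 74,725.00; Lower Ward 40,656.47; Summit Zone 144,444.85; Central District 242,908.54; Valley Borough 231,905.04; East Township 78,585.09.
After rounding ($25): Granite Precinct $74,725; Lower Ward $40,650; Summit Zone $144,450; Central District $242,900; Valley Borough $231,900; East Township $78,575. Sum = $813,200.
Difference $813,225 − $813,200 = +$25 applied to largest allocation (Central District): Central District becomes $242,925.

Granite Precinct: $74,725 | Lower Ward: $40,650 | Summit Zone: $144,450 | Central District: $242,925 | Valley Borough: $231,900 | East Township: $78,575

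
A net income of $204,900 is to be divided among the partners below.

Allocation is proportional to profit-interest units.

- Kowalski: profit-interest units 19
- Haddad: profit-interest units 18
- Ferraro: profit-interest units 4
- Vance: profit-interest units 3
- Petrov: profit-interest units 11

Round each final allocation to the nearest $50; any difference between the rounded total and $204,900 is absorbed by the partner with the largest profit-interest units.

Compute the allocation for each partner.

Total profit-interest units = 55.
Pro-rata amounts: Kowalski 19/55 × $204,900 = 70,783.64; Haddad 18/55 × $204,900 = 67,058.18; Ferraro 4/55 × $204,900 = 14,901.82; Vance 3/55 × $204,900 = 11,176.36; Petrov 11/55 × $204,900 = 40,980.00.
After rounding ($50): Kowalski $70,800; Haddad $67,050; Ferraro $14,900; Vance $11,200; Petrov $41,000. Sum = $204,950.
Difference $204,900 − $204,950 = −$50 applied to largest profit-interest units (Kowalski): Kowalski becomes $70,750.

Kowalski: $70,750; Haddad: $67,050; Ferraro: $14,900; Vance: $11,200; Petrov: $41,000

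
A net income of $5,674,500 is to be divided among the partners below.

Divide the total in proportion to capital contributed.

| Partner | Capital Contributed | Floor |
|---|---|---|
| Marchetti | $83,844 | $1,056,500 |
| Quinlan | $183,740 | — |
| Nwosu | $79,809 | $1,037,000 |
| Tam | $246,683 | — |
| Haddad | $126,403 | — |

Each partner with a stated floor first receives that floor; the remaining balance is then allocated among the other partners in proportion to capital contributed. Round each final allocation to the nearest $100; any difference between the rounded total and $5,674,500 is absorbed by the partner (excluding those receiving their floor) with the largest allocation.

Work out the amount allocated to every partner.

Minimums first: Marchetti $1,056,500; Nwosu $1,037,000. Residual $3,581,000.
Residual split over remaining capital contributed 556,826: Quinlan 1,181,649.10 → $1,181,600; Tam 1,586,441.41 → $1,586,400; Haddad 812,909.50 → $812,900.
Rounding difference +$100 applied to Tam → $1,586,500.

Marchetti: $1,056,500; Quinlan: $1,181,600; Nwosu: $1,037,000; Tam: $1,586,500; Haddad: $812,900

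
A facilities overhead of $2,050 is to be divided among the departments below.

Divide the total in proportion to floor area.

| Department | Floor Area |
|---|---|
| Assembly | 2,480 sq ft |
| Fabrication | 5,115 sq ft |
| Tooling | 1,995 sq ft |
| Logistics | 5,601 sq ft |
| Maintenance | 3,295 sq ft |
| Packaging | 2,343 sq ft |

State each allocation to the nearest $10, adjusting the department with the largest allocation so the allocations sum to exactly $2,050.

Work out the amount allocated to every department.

Assembly: $240; Fabrication: $500; Tooling: $200; Logistics: $560; Maintenance: $320; Packaging: $230

Combined floor area = 20,829.
Proportional shares: Assembly 2,480/20,829 × $2,050 = 244.08; Fabrication 5,115/20,829 × $2,050 = 503.42; Tooling 1,995/20,829 × $2,050 = 196.35; Logistics 5,601/20,829 × $2,050 = 551.25; Maintenance 3,295/20,829 × $2,050 = 324.30; Packaging 2,343/20,829 × $2,050 = 230.60.
At nearest $10: Assembly $240; Fabrication $500; Tooling $200; Logistics $550; Maintenance $320; Packaging $230. Sum = $2,040.
Difference $2,050 − $2,040 = +$10 applied to largest allocation (Logistics): Logistics becomes $560.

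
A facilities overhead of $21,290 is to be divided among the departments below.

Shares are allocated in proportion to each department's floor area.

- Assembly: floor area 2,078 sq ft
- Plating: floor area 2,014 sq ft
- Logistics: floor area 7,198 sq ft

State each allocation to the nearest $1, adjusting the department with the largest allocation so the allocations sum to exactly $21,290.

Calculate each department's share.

Assembly: $3,919; Plating: $3,798; Logistics: $13,573

Total floor area = 11,290.
Raw shares: Assembly 2,078/11,290 × $21,290 = 3,918.57; Plating 2,014/11,290 × $21,290 = 3,797.88; Logistics 7,198/11,290 × $21,290 = 13,573.55.
After rounding ($1): Assembly $3,919; Plating $3,798; Logistics $13,574. Sum = $21,291.
Difference $21,290 − $21,291 = −$1 applied to largest allocation (Logistics): Logistics becomes $13,573.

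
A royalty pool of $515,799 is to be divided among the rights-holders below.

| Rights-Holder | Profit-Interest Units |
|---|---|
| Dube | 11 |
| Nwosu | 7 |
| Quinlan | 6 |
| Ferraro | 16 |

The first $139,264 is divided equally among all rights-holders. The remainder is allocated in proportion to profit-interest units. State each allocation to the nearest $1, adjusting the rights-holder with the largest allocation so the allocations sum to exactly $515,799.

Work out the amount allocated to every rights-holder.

Dube: $138,363 · Nwosu: $100,710 · Quinlan: $91,296 · Ferraro: $185,430

$139,264 shared equally gives $34,816 per rights-holder.
Remainder $376,535 by profit-interest units (total 40): Dube 103,547.12 → $103,547; Nwosu 65,893.62 → $65,894; Quinlan 56,480.25 → $56,480; Ferraro 150,614.00 → $150,614.
Totals: Dube $34,816 + $103,547 = $138,363; Nwosu $34,816 + $65,894 = $100,710; Quinlan $34,816 + $56,480 = $91,296; Ferraro $34,816 + $150,614 = $185,430.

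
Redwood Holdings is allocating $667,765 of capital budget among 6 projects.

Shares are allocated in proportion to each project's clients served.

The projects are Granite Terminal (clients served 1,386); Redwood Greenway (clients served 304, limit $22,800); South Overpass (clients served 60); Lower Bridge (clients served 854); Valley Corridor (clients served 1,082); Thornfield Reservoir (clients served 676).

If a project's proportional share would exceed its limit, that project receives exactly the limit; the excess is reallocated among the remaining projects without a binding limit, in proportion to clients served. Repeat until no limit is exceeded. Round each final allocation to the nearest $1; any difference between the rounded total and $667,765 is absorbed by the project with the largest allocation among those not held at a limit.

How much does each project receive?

Clients served total: 4,362.
Proportional shares (ignoring caps): Granite Terminal 212,178.43; Redwood Greenway 46,538.41; South Overpass 9,185.21; Lower Bridge 130,736.20; Valley Corridor 165,640.01; Thornfield Reservoir 103,486.74.
Held at cap: Redwood Greenway ($22,800); balance $644,965 reallocated over remaining clients served 4,058.
Remaining shares: Granite Terminal 220,286.22 → $220,286; South Overpass 9,536.20 → $9,536; Lower Bridge 135,731.91 → $135,732; Valley Corridor 171,969.48 → $171,969; Thornfield Reservoir 107,441.19 → $107,441.
Rounding difference +$1 applied to Granite Terminal → $220,287.

Granite Terminal: $220,287 · Redwood Greenway: $22,800 · South Overpass: $9,536 · Lower Bridge: $135,732 · Valley Corridor: $171,969 · Thornfield Reservoir: $107,441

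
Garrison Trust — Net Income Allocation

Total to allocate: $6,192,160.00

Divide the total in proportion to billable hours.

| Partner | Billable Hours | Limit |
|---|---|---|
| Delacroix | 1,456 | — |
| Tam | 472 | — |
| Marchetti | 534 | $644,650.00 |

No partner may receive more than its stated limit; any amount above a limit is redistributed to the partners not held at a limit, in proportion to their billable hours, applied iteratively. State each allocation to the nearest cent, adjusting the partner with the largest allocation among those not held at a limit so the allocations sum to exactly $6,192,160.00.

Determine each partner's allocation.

Sum of billable hours: 2,462.
Proportional shares (ignoring caps): Delacroix 3,661,976.0195; Tam 1,187,124.0942; Marchetti 1,343,059.8863.
Held at cap: Marchetti ($644,650.00); balance $5,547,510.00 reallocated over remaining billable hours 1,928.
Redistributed shares: Delacroix 4,189,405.8921 → $4,189,405.89; Tam 1,358,104.1079 → $1,358,104.11.

Delacroix: $4,189,405.89; Tam: $1,358,104.11; Marchetti: $644,650.00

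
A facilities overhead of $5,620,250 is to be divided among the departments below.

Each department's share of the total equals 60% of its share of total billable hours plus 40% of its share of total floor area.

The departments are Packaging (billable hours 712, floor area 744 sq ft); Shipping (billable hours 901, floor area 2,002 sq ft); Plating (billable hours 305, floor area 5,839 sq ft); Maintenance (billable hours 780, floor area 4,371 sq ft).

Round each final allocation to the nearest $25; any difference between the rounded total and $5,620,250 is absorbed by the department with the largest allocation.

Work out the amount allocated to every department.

Billable hours total 2,698; floor area total 12,956.
Combined weights (60% billable hours + 40% floor area): Packaging 0.1813; Shipping 0.2622; Plating 0.2481; Maintenance 0.3084.
Pro-rata amounts: Packaging 1,019,005.07; Shipping 1,473,516.28; Plating 1,394,382.39; Maintenance 1,733,346.26.
Rounded to nearest $25: Packaging $1,019,000; Shipping $1,473,525; Plating $1,394,375; Maintenance $1,733,350. Sum = $5,620,250.
Rounded total matches; no reconciliation needed.

Packaging: $1,019,000 · Shipping: $1,473,525 · Plating: $1,394,375 · Maintenance: $1,733,350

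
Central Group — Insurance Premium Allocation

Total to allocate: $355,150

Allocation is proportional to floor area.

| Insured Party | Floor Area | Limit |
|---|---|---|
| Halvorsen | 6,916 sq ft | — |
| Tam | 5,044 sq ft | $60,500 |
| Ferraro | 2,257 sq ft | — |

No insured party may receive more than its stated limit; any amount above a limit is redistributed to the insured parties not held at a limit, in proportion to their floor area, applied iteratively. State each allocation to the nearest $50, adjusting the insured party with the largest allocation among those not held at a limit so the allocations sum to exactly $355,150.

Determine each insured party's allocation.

Halvorsen: $222,150 · Tam: $60,500 · Ferraro: $72,500

Combined floor area = 14,217.
Unconstrained shares: Halvorsen 172,766.22; Tam 126,002.43; Ferraro 56,381.34.
Cap binds for Tam ($60,500); remaining pool $294,650 reallocated over remaining floor area 9,173.
Redistributed shares: Halvorsen 222,151.90 → $222,150; Ferraro 72,498.10 → $72,500.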